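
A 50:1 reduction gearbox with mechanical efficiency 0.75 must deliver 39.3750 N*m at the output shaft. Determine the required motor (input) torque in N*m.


tau_in = tau_out / (N * eta) = 39.3750 / (50 * 0.75) = 1.0500

1.0500 N*m


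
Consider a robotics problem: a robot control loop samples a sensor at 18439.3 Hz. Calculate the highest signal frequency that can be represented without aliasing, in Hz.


f_max = f_s/2 = 18439.3/2 = 9219.6500

9219.6500 Hz


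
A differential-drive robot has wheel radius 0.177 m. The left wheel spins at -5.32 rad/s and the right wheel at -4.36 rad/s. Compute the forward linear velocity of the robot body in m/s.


v = r*(wR + wL)/2 = 0.177*(-4.36 + -5.32)/2 = -0.8567

-0.8567 m/s


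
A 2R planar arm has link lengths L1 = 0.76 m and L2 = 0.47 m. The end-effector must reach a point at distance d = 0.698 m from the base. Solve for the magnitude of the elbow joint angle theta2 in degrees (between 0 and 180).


cos(th2) = (d^2 - L1^2 - L2^2)/(2*L1*L2) = (0.698^2 - 0.76^2 - 0.47^2)/(2*0.76*0.47) = -0.43574468
th2 = acos(-0.43574468) = 115.8327 deg

115.8327 degrees


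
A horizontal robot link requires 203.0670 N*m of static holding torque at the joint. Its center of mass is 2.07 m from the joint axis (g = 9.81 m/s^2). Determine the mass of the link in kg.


m = tau / (g*L) = 203.0670 / (9.81 * 2.07) = 10.0000

10.0000 kg


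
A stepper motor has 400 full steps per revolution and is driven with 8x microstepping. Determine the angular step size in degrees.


step = 360/(400*8) = 360/3200 = 0.1125

0.1125 degrees


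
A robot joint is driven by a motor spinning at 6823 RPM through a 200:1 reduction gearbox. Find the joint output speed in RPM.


omega_joint = omega_motor / N = 6823 / 200 = 34.1150

34.1150 RPM


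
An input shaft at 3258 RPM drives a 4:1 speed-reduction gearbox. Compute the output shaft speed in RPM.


omega_out = omega_in / N = 3258 / 4 = 814.5000

814.5000 RPM


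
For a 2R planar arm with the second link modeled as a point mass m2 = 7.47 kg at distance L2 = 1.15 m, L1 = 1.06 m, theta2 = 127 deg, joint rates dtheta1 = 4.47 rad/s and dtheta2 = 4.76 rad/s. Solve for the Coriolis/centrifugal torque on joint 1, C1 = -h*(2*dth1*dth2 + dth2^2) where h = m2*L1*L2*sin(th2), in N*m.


h = m2*L1*L2*sin(th2) = 7.47*1.06*1.15*sin(127 deg) = 7.272319
C1 = -h*(2*4.47*4.76 + 4.76^2) = -7.272319*65.2120 = -474.2425

-474.2425 N*m


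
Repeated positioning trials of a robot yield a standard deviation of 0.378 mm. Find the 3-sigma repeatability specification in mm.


repeatability = 3*sigma = 3*0.378 = 1.1340

1.1340 mm


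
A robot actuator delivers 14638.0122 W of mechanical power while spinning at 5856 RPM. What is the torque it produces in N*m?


omega = 5856 * 2*pi/60 = 613.238886 rad/s
tau = P / omega = 14638.0122 / 613.238886 = 23.8700

23.8700 N*m


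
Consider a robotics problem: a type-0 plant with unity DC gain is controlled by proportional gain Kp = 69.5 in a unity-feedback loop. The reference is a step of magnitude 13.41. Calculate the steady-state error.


e_ss = R/(1 + Kp) = 13.41/(1 + 69.5) = 13.41/70.5000 = 0.1902

0.1902


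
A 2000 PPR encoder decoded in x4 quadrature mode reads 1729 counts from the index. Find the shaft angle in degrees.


angle = counts * 360 / (PPR*4) = 1729 * 360 / 8000 = 77.8050

77.8050 degrees


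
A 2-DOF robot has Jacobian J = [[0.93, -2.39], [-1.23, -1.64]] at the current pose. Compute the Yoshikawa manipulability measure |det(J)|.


det(J) = 0.93*-1.64 - (-2.39)*(-1.23) = -4.4649
|det(J)| = 4.4649

4.4649


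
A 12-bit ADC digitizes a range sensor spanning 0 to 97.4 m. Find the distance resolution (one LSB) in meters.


res = range / 2^n = 97.4/2^12 = 97.4/4096 = 0.0238

0.0238 m


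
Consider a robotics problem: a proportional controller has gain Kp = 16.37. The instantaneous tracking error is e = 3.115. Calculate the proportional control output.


u_P = Kp * e = 16.37 * 3.115 = 50.9926

50.9926


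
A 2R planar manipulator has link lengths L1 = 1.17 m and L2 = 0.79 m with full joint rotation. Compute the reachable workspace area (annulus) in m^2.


r_max = L1 + L2 = 1.9600, r_min = |L1 - L2| = 0.3800
A = pi*(r_max^2 - r_min^2) = pi*(3.8416 - 0.1444) = 11.6151

11.6151 m^2


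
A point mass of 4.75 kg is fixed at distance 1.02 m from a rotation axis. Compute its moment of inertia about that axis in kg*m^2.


I = m*r^2 = 4.75*1.02^2 = 4.9419

4.9419 kg*m^2


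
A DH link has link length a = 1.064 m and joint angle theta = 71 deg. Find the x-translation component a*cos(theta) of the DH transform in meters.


a*cos(theta) = 1.064*cos(71 deg) = 0.3464

0.3464 m


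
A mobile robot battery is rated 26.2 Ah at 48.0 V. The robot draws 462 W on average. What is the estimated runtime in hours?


E = 26.2*48.0 = 1257.6000 Wh
t = E/P = 1257.6000/462 = 2.7221

2.7221 hours


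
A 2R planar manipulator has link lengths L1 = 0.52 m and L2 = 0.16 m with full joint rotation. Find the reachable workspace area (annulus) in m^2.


r_max = L1 + L2 = 0.6800, r_min = |L1 - L2| = 0.3600
A = pi*(r_max^2 - r_min^2) = pi*(0.4624 - 0.1296) = 1.0455

1.0455 m^2


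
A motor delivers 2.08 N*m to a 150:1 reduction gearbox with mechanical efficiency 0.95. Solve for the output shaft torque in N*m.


tau_out = tau_in * N * eta = 2.08 * 150 * 0.95 = 296.4000

296.4000 N*m


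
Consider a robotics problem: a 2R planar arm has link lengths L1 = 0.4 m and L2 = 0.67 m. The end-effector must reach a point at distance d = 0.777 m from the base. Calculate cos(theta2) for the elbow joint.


cos(th2) = (d^2 - L1^2 - L2^2)/(2*L1*L2) = (0.777^2 - 0.4^2 - 0.67^2)/(2*0.4*0.67) = -0.0096

-0.0096


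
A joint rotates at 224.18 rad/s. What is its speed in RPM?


RPM = 224.18 * 60/(2*pi) = 2140.7613

2140.7613 RPM


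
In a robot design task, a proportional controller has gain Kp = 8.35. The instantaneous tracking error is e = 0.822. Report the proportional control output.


u_P = Kp * e = 8.35 * 0.822 = 6.8637

6.8637


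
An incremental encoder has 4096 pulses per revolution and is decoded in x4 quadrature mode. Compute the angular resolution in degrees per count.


resolution = 360 / (PPR * 4) = 360 / 16384 = 0.0220

0.0220 degrees


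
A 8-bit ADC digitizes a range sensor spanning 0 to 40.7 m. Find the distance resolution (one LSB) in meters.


res = range / 2^n = 40.7/2^8 = 40.7/256 = 0.1590

0.1590 m


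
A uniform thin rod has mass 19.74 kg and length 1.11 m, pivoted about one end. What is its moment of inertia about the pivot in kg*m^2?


I = (1/3)*m*L^2 = (1/3)*19.74*1.11^2 = 8.1072

8.1072 kg*m^2


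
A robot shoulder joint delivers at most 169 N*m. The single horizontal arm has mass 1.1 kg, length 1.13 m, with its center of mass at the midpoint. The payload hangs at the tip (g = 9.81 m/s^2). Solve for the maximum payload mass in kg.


tau_arm = m_arm*g*(L/2) = 1.1*9.81*1.13/2 = 6.0969 N*m
tau_payload = tau_max - tau_arm = 169 - 6.0969 = 162.9031
m_payload = tau_payload / (g*L) = 162.9031 / (9.81*1.13) = 14.6954

14.6954 kg


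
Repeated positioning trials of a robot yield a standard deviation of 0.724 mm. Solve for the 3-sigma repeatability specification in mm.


repeatability = 3*sigma = 3*0.724 = 2.1720

2.1720 mm


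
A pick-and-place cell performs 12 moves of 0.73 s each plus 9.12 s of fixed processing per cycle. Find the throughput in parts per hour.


T_cycle = 12*0.73 + 9.12 = 17.8800 s
rate = 3600/T = 201.3423

201.3423 parts/hour


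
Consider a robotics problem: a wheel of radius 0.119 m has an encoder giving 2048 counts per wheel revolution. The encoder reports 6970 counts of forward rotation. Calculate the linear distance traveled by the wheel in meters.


revs = 6970/2048 = 3.403320
d = revs * 2*pi*r = 3.403320 * 2*pi*0.119 = 2.5447

2.5447 m


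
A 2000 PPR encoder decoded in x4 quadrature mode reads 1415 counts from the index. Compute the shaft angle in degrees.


angle = counts * 360 / (PPR*4) = 1415 * 360 / 8000 = 63.6750

63.6750 degrees


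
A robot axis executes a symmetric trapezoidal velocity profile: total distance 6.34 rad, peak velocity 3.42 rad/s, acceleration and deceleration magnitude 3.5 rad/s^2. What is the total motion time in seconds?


t_acc = v/a = 3.42/3.5 = 0.977143 s
d_acc = v^2/(2a) = 1.670914 rad (each ramp)
d_cruise = 6.34 - 2*1.670914 = 2.998172 rad
t_cruise = 2.998172/3.42 = 0.876658 s
t_total = 2*0.977143 + 0.876658 = 2.8309

2.8309 s


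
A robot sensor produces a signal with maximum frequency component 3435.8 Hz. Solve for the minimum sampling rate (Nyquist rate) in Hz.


f_s,min = 2*f_max = 2*3435.8 = 6871.6000

6871.6000 Hz


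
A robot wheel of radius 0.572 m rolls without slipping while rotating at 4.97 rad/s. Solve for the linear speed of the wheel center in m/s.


v = omega * r = 4.97 * 0.572 = 2.8428

2.8428 m/s


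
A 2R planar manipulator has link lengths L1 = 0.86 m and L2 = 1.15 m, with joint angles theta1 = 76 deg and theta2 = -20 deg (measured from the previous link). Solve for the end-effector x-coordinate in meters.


x = L1*cos(th1) + L2*cos(th1+th2) = 0.86*cos(76 deg) + 1.15*cos(56 deg) = 0.8511

0.8511 m


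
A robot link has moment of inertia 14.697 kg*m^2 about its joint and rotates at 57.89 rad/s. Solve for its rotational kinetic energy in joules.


KE = (1/2)*I*omega^2 = 0.5*14.697*57.89^2 = 24626.6761

24626.6761 J


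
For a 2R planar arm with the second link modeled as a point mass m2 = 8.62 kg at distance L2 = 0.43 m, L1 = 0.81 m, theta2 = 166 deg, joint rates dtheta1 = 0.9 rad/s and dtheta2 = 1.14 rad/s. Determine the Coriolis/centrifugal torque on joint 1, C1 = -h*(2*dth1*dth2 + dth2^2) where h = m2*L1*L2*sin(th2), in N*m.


h = m2*L1*L2*sin(th2) = 8.62*0.81*0.43*sin(166 deg) = 0.726333
C1 = -h*(2*0.9*1.14 + 1.14^2) = -0.726333*3.3516 = -2.4344

-2.4344 N*m


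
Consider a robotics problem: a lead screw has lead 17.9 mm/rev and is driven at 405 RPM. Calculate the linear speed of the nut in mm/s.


v = lead * (RPM/60) = 17.9*405/60 = 120.8250

120.8250 mm/s


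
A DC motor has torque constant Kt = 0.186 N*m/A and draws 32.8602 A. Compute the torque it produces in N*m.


tau = Kt * I = 0.186*32.8602 = 6.1120

6.1120 N*m


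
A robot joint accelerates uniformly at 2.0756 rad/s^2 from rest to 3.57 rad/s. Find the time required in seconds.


t = delta_omega / alpha = 3.57 / 2.0756 = 1.7200

1.7200 s


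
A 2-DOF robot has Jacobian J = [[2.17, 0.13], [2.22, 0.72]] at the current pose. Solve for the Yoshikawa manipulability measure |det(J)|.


det(J) = 2.17*0.72 - (0.13)*(2.22) = 1.2738
|det(J)| = 1.2738

1.2738


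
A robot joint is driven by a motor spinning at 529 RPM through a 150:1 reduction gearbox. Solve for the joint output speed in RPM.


omega_joint = omega_motor / N = 529 / 150 = 3.5267

3.5267 RPM


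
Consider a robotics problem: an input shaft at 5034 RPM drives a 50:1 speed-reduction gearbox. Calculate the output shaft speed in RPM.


omega_out = omega_in / N = 5034 / 50 = 100.6800

100.6800 RPM


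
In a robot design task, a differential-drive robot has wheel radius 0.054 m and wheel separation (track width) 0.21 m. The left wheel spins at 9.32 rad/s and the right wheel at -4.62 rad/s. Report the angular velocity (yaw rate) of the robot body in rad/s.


omega = r*(wR - wL)/L = 0.054*(-4.62 - (9.32))/0.21 = -3.5846

-3.5846 rad/s


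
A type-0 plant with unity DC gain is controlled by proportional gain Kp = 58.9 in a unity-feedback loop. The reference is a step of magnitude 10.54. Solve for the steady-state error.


e_ss = R/(1 + Kp) = 10.54/(1 + 58.9) = 10.54/59.9000 = 0.1760

0.1760


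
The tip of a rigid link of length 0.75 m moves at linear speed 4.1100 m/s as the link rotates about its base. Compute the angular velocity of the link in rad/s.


omega = v / L = 4.1100 / 0.75 = 5.4800

5.4800 rad/s


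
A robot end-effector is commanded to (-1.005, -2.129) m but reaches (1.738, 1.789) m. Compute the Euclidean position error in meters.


dx = 1.738 - (-1.005) = 2.7430, dy = 1.789 - (-2.129) = 3.9180
err = sqrt(7.524049 + 15.350724) = 4.7828

4.7828 m


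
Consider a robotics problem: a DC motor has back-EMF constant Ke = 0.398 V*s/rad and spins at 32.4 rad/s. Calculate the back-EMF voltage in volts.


V_emf = Ke * omega = 0.398*32.4 = 12.8952

12.8952 V


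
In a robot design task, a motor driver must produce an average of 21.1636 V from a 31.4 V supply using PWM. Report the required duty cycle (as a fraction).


D = V_avg/V_supply = 21.1636/31.4 = 0.6740

0.6740


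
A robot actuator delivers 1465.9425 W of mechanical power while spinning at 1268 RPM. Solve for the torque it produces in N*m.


omega = 1268 * 2*pi/60 = 132.784649 rad/s
tau = P / omega = 1465.9425 / 132.784649 = 11.0400

11.0400 N*m


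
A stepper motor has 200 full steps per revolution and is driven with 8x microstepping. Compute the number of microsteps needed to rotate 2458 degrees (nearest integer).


step_size = 360/(200*8) = 360/1600 = 0.225000 deg
n = 2458/(360/1600) = 2458*1600/360 = 10924.4444 -> 10924

10924 steps


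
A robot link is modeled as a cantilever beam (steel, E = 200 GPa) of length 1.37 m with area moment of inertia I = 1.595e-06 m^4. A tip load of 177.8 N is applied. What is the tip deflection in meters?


delta = F*L^3/(3*E*I) = 177.8*1.37^3/(3*2.000e+11*1.595e-06)
      = 457.1865634/957000 = 4.7773e-04

4.7773e-04 m


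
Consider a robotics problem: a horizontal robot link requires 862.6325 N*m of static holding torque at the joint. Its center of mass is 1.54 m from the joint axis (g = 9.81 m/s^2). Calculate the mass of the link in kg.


m = tau / (g*L) = 862.6325 / (9.81 * 1.54) = 57.1000

57.1000 kg


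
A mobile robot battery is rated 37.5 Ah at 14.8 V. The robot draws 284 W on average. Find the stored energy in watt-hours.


E = capacity * V = 37.5*14.8 = 555.0000

555.0000 Wh


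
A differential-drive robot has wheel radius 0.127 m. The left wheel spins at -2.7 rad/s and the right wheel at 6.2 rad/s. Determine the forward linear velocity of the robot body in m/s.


v = r*(wR + wL)/2 = 0.127*(6.2 + -2.7)/2 = 0.2223

0.2223 m/s


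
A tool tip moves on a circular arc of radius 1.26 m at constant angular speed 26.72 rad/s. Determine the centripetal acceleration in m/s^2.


a_c = omega^2 * r = 26.72^2 * 1.26 = 899.5876

899.5876 m/s^2


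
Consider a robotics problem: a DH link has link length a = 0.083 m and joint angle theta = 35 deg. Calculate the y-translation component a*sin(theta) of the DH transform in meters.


a*sin(theta) = 0.083*sin(35 deg) = 0.0476

0.0476 m


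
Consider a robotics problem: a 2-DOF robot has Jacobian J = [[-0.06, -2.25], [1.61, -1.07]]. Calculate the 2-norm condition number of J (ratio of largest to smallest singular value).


JJ^T eigenvalues: trace(JJ^T) = 8.8031, det(JJ^T) = det(J)^2 = 13.59175689
s_max^2 = (8.8031 + sqrt(23.12754205))/2 = 6.80610516
s_min^2 = (8.8031 - sqrt(23.12754205))/2 = 1.99699484
kappa = s_max/s_min = sqrt(6.80610516/1.99699484) = 1.8461

1.8461


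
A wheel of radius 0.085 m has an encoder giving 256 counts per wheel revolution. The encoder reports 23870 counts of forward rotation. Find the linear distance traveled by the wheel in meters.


revs = 23870/256 = 93.242188
d = revs * 2*pi*r = 93.242188 * 2*pi*0.085 = 49.7979

49.7979 m


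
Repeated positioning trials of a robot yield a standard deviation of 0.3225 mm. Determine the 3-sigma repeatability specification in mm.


repeatability = 3*sigma = 3*0.3225 = 0.9675

0.9675 mm


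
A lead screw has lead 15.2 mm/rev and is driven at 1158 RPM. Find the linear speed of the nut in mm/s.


v = lead * (RPM/60) = 15.2*1158/60 = 293.3600

293.3600 mm/s


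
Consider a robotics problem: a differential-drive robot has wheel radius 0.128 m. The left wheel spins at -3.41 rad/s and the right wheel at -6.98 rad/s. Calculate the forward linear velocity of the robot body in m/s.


v = r*(wR + wL)/2 = 0.128*(-6.98 + -3.41)/2 = -0.6650

-0.6650 m/s


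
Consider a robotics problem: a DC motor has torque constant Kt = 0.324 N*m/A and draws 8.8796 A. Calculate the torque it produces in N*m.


tau = Kt * I = 0.324*8.8796 = 2.8770

2.8770 N*m


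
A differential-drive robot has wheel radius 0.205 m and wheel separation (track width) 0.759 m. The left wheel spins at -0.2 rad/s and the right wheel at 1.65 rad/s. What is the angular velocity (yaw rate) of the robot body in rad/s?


omega = r*(wR - wL)/L = 0.205*(1.65 - (-0.2))/0.759 = 0.4997

0.4997 rad/s


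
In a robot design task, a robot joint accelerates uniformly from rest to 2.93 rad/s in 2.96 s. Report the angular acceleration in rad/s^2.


alpha = delta_omega / t = 2.93 / 2.96 = 0.9899

0.9899 rad/s^2


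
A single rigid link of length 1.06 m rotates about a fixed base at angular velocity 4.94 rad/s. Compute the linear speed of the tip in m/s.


v = L*omega = 1.06 * 4.94 = 5.2364

5.2364 m/s


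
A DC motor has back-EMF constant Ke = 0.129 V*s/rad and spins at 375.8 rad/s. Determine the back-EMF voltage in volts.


V_emf = Ke * omega = 0.129*375.8 = 48.4782

48.4782 V


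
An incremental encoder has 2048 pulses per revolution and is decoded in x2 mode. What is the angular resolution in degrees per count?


resolution = 360 / (PPR * 2) = 360 / 4096 = 0.0879

0.0879 degrees


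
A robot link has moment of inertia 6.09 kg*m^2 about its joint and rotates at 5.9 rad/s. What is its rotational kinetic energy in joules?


KE = (1/2)*I*omega^2 = 0.5*6.09*5.9^2 = 105.9965

105.9965 J


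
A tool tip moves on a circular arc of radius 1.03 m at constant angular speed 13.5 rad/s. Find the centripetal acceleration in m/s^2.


a_c = omega^2 * r = 13.5^2 * 1.03 = 187.7175

187.7175 m/s^2


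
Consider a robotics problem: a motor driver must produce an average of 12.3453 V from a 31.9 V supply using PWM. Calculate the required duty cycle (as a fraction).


D = V_avg/V_supply = 12.3453/31.9 = 0.3870

0.3870


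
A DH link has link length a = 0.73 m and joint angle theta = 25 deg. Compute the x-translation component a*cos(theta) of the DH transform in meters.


a*cos(theta) = 0.73*cos(25 deg) = 0.6616

0.6616 m


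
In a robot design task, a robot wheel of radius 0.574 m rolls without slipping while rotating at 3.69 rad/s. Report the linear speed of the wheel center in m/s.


v = omega * r = 3.69 * 0.574 = 2.1181

2.1181 m/s


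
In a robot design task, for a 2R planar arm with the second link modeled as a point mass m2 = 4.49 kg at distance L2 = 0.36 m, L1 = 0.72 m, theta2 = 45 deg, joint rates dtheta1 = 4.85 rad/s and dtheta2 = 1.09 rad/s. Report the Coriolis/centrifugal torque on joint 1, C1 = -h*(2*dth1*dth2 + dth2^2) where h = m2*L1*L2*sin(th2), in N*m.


h = m2*L1*L2*sin(th2) = 4.49*0.72*0.36*sin(45 deg) = 0.822937
C1 = -h*(2*4.85*1.09 + 1.09^2) = -0.822937*11.7611 = -9.6786

-9.6786 N*m


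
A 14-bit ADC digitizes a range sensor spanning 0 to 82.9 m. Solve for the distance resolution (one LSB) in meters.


res = range / 2^n = 82.9/2^14 = 82.9/16384 = 0.0051

0.0051 m


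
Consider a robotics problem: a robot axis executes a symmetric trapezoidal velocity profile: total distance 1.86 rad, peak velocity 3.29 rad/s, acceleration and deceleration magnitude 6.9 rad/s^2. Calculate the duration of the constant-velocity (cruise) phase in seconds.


t_acc = v/a = 0.476812 s, d_acc = v^2/(2a) = 0.784355 rad each
d_cruise = 1.86 - 2*0.784355 = 0.291290 rad
t_cruise = d_cruise/v = 0.291290/3.29 = 0.0885

0.0885 s


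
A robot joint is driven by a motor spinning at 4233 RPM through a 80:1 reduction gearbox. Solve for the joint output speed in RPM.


omega_joint = omega_motor / N = 4233 / 80 = 52.9125

52.9125 RPM


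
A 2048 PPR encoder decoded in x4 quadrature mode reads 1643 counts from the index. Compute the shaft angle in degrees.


angle = counts * 360 / (PPR*4) = 1643 * 360 / 8192 = 72.2021

72.2021 degrees


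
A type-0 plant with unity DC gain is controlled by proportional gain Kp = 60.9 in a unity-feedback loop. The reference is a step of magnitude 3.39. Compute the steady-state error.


e_ss = R/(1 + Kp) = 3.39/(1 + 60.9) = 3.39/61.9000 = 0.0548

0.0548


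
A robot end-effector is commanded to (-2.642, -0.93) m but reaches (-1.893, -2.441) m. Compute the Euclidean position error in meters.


dx = -1.893 - (-2.642) = 0.7490, dy = -2.441 - (-0.93) = -1.5110
err = sqrt(0.561001 + 2.283121) = 1.6865

1.6865 m


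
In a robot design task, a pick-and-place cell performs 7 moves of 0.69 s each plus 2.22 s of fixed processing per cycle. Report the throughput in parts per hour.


T_cycle = 7*0.69 + 2.22 = 7.0500 s
rate = 3600/T = 510.6383

510.6383 parts/hour


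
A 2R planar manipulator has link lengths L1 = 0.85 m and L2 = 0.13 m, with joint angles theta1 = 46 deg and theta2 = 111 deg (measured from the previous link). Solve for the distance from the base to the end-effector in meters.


x = L1*cos(th1) + L2*cos(th1+th2) = 0.470794
y = L1*sin(th1) + L2*sin(th1+th2) = 0.662234
d = sqrt(x^2 + y^2) = sqrt(0.221647 + 0.438554) = 0.8125

0.8125 m


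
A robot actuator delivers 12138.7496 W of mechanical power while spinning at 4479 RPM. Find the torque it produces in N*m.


omega = 4479 * 2*pi/60 = 469.039783 rad/s
tau = P / omega = 12138.7496 / 469.039783 = 25.8800

25.8800 N*m


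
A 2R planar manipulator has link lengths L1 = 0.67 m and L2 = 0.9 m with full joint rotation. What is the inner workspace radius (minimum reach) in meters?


r_min = |L1 - L2| = |0.67 - 0.9| = 0.2300

0.2300 m


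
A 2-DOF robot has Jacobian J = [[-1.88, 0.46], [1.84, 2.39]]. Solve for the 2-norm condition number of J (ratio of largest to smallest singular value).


JJ^T eigenvalues: trace(JJ^T) = 12.8437, det(JJ^T) = det(J)^2 = 28.51132816
s_max^2 = (12.8437 + sqrt(50.91531705))/2 = 9.98959849
s_min^2 = (12.8437 - sqrt(50.91531705))/2 = 2.85410151
kappa = s_max/s_min = sqrt(9.98959849/2.85410151) = 1.8709

1.8709


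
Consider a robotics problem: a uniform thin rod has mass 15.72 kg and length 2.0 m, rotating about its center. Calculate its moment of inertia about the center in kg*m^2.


I = (1/12)*m*L^2 = (1/12)*15.72*2.0^2 = 5.2400

5.2400 kg*m^2


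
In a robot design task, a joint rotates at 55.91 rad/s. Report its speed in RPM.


RPM = 55.91 * 60/(2*pi) = 533.9012

533.9012 RPM


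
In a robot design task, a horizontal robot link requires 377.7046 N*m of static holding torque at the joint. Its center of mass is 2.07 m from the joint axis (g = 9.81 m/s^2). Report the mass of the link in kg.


m = tau / (g*L) = 377.7046 / (9.81 * 2.07) = 18.6000

18.6000 kg


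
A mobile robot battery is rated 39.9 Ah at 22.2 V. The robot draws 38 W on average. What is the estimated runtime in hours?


E = 39.9*22.2 = 885.7800 Wh
t = E/P = 885.7800/38 = 23.3100

23.3100 hours


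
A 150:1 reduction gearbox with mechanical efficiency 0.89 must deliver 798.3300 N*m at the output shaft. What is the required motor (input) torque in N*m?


tau_in = tau_out / (N * eta) = 798.3300 / (150 * 0.89) = 5.9800

5.9800 N*m


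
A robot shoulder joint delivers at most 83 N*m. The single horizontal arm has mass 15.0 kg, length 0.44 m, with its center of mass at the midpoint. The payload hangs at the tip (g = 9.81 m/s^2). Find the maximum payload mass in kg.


tau_arm = m_arm*g*(L/2) = 15.0*9.81*0.44/2 = 32.3730 N*m
tau_payload = tau_max - tau_arm = 83 - 32.3730 = 50.6270
m_payload = tau_payload / (g*L) = 50.6270 / (9.81*0.44) = 11.7290

11.7290 kg


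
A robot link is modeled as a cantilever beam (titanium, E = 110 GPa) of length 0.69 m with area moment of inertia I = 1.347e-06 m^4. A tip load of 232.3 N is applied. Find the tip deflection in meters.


delta = F*L^3/(3*E*I) = 232.3*0.69^3/(3*1.100e+11*1.347e-06)
      = 76.3126407/444510 = 1.7168e-04

1.7168e-04 m


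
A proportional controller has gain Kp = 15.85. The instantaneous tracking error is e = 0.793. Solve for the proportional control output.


u_P = Kp * e = 15.85 * 0.793 = 12.5691

12.5691


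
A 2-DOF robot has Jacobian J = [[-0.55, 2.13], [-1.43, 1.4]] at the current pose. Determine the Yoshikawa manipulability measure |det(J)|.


det(J) = -0.55*1.4 - (2.13)*(-1.43) = 2.2759
|det(J)| = 2.2759

2.2759


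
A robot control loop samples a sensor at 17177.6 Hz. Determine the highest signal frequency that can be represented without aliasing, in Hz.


f_max = f_s/2 = 17177.6/2 = 8588.8000

8588.8000 Hz


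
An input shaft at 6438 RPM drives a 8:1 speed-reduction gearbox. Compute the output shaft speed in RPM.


omega_out = omega_in / N = 6438 / 8 = 804.7500

804.7500 RPM


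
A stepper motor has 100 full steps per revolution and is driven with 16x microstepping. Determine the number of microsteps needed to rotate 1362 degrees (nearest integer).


step_size = 360/(100*16) = 360/1600 = 0.225000 deg
n = 1362/(360/1600) = 1362*1600/360 = 6053.3333 -> 6053

6053 steps


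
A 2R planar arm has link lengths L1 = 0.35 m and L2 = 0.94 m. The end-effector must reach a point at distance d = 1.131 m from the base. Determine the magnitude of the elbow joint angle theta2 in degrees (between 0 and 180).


cos(th2) = (d^2 - L1^2 - L2^2)/(2*L1*L2) = (1.131^2 - 0.35^2 - 0.94^2)/(2*0.35*0.94) = 0.41498632
th2 = acos(0.41498632) = 65.4815 deg

65.4815 degrees


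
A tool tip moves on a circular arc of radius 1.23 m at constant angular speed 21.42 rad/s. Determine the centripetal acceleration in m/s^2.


a_c = omega^2 * r = 21.42^2 * 1.23 = 564.3442

564.3442 m/s^2


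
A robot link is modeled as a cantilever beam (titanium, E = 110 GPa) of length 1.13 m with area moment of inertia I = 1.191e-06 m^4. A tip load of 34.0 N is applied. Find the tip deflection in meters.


delta = F*L^3/(3*E*I) = 34.0*1.13^3/(3*1.100e+11*1.191e-06)
      = 49.058498/393030 = 1.2482e-04

1.2482e-04 m


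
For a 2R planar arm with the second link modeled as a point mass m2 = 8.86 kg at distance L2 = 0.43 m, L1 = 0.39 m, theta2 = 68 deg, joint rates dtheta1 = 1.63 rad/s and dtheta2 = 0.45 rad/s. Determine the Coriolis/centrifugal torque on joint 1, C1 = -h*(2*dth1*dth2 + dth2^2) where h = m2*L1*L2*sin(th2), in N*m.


h = m2*L1*L2*sin(th2) = 8.86*0.39*0.43*sin(68 deg) = 1.377630
C1 = -h*(2*1.63*0.45 + 0.45^2) = -1.377630*1.6695 = -2.3000

-2.3000 N*m


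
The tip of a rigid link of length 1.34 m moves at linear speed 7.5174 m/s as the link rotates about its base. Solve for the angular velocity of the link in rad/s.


omega = v / L = 7.5174 / 1.34 = 5.6100

5.6100 rad/s


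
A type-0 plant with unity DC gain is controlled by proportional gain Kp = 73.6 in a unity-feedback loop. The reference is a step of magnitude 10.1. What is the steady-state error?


e_ss = R/(1 + Kp) = 10.1/(1 + 73.6) = 10.1/74.6000 = 0.1354

0.1354


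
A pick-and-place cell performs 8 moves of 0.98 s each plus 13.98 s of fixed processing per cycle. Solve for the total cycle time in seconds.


T = 8*0.98 + 13.98 = 21.8200

21.8200 s


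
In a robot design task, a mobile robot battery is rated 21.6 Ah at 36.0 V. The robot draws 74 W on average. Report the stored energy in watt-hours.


E = capacity * V = 21.6*36.0 = 777.6000

777.6000 Wh


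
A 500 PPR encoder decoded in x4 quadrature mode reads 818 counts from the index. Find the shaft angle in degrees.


angle = counts * 360 / (PPR*4) = 818 * 360 / 2000 = 147.2400

147.2400 degrees


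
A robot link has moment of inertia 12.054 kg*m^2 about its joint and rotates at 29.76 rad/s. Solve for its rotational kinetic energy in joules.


KE = (1/2)*I*omega^2 = 0.5*12.054*29.76^2 = 5337.8584

5337.8584 J


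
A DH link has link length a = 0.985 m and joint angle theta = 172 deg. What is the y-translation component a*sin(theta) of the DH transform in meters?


a*sin(theta) = 0.985*sin(172 deg) = 0.1371

0.1371 m


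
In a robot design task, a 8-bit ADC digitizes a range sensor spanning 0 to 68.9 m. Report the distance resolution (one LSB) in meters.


res = range / 2^n = 68.9/2^8 = 68.9/256 = 0.2691

0.2691 m


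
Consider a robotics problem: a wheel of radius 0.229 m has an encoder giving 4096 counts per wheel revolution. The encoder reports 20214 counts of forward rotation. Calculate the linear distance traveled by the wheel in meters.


revs = 20214/4096 = 4.935059
d = revs * 2*pi*r = 4.935059 * 2*pi*0.229 = 7.1008

7.1008 m


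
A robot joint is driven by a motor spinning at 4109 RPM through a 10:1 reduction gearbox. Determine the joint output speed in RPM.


omega_joint = omega_motor / N = 4109 / 10 = 410.9000

410.9000 RPM


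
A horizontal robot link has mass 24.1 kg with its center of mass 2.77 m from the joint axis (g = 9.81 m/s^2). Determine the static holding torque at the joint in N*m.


tau = m*g*L = 24.1 * 9.81 * 2.77 = 654.8862

654.8862 N*m


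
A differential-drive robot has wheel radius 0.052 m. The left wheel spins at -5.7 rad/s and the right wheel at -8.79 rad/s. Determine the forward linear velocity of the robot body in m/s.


v = r*(wR + wL)/2 = 0.052*(-8.79 + -5.7)/2 = -0.3767

-0.3767 m/s


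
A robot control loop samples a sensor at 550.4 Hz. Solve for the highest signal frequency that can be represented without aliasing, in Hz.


f_max = f_s/2 = 550.4/2 = 275.2000

275.2000 Hz


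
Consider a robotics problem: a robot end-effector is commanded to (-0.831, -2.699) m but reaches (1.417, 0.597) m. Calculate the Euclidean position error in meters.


dx = 1.417 - (-0.831) = 2.2480, dy = 0.597 - (-2.699) = 3.2960
err = sqrt(5.053504 + 10.863616) = 3.9896

3.9896 m


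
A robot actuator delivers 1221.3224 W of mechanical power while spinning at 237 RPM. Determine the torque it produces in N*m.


omega = 237 * 2*pi/60 = 24.818582 rad/s
tau = P / omega = 1221.3224 / 24.818582 = 49.2100

49.2100 N*m


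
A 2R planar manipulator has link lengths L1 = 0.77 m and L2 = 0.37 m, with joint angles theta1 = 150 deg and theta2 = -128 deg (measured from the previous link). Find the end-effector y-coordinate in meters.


y = L1*sin(th1) + L2*sin(th1+th2) = 0.77*sin(150 deg) + 0.37*sin(22 deg) = 0.5236

0.5236 m


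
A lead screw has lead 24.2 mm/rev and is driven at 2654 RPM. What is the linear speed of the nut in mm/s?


v = lead * (RPM/60) = 24.2*2654/60 = 1070.4467

1070.4467 mm/s


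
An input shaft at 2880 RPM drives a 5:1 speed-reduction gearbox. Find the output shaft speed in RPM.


omega_out = omega_in / N = 2880 / 5 = 576.0000

576.0000 RPM


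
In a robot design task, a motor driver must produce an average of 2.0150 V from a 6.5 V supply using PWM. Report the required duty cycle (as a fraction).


D = V_avg/V_supply = 2.0150/6.5 = 0.3100

0.3100


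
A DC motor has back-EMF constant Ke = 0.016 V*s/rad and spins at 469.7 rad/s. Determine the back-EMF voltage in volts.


V_emf = Ke * omega = 0.016*469.7 = 7.5152

7.5152 V


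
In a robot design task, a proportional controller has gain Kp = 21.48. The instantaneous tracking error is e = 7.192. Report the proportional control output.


u_P = Kp * e = 21.48 * 7.192 = 154.4842

154.4842


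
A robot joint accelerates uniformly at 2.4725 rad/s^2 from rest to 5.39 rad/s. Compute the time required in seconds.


t = delta_omega / alpha = 5.39 / 2.4725 = 2.1800

2.1800 s


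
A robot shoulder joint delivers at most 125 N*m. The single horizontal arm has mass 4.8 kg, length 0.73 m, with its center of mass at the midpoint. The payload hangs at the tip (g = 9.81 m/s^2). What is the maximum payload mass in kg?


tau_arm = m_arm*g*(L/2) = 4.8*9.81*0.73/2 = 17.1871 N*m
tau_payload = tau_max - tau_arm = 125 - 17.1871 = 107.8129
m_payload = tau_payload / (g*L) = 107.8129 / (9.81*0.73) = 15.0549

15.0549 kg


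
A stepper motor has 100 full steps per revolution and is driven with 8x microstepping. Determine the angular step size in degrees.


step = 360/(100*8) = 360/800 = 0.4500

0.4500 degrees


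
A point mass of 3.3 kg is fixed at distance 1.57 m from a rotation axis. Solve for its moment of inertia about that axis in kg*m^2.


I = m*r^2 = 3.3*1.57^2 = 8.1342

8.1342 kg*m^2


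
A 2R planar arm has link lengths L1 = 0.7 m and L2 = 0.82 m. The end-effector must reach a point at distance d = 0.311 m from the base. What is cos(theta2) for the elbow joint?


cos(th2) = (d^2 - L1^2 - L2^2)/(2*L1*L2) = (0.311^2 - 0.7^2 - 0.82^2)/(2*0.7*0.82) = -0.9283

-0.9283


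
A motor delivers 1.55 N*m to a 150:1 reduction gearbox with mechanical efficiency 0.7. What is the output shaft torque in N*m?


tau_out = tau_in * N * eta = 1.55 * 150 * 0.7 = 162.7500

162.7500 N*m


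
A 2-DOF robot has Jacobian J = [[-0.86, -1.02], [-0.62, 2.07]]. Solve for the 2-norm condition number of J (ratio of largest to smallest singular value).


JJ^T eigenvalues: trace(JJ^T) = 6.4493, det(JJ^T) = det(J)^2 = 5.82063876
s_max^2 = (6.4493 + sqrt(18.31091545))/2 = 5.36421277
s_min^2 = (6.4493 - sqrt(18.31091545))/2 = 1.08508723
kappa = s_max/s_min = sqrt(5.36421277/1.08508723) = 2.2234

2.2234


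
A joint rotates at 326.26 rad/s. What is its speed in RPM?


RPM = 326.26 * 60/(2*pi) = 3115.5535

3115.5535 RPM


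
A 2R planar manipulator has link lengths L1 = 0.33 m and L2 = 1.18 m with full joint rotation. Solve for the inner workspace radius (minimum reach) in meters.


r_min = |L1 - L2| = |0.33 - 1.18| = 0.8500

0.8500 m


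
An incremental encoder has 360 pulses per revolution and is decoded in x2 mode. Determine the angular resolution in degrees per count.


resolution = 360 / (PPR * 2) = 360 / 720 = 0.5000

0.5000 degrees


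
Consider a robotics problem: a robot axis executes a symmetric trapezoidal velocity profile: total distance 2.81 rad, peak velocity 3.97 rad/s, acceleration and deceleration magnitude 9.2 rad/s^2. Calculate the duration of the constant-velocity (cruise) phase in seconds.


t_acc = v/a = 0.431522 s, d_acc = v^2/(2a) = 0.856571 rad each
d_cruise = 2.81 - 2*0.856571 = 1.096858 rad
t_cruise = d_cruise/v = 1.096858/3.97 = 0.2763

0.2763 s


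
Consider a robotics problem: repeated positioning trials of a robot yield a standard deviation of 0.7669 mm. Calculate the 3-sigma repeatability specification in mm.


repeatability = 3*sigma = 3*0.7669 = 2.3007

2.3007 mm


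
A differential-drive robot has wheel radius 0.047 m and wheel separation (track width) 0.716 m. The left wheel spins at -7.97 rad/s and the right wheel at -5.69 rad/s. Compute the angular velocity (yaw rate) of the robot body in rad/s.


omega = r*(wR - wL)/L = 0.047*(-5.69 - (-7.97))/0.716 = 0.1497

0.1497 rad/s


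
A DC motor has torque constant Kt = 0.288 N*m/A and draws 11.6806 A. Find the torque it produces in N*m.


tau = Kt * I = 0.288*11.6806 = 3.3640

3.3640 N*m


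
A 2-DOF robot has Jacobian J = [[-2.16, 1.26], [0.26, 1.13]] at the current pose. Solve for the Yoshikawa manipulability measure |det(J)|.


det(J) = -2.16*1.13 - (1.26)*(0.26) = -2.7684
|det(J)| = 2.7684

2.7684


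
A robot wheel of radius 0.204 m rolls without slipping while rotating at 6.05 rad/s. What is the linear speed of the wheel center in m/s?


v = omega * r = 6.05 * 0.204 = 1.2342

1.2342 m/s


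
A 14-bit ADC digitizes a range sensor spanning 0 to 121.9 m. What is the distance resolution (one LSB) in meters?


res = range / 2^n = 121.9/2^14 = 121.9/16384 = 0.0074

0.0074 m


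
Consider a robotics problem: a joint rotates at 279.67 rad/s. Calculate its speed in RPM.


RPM = 279.67 * 60/(2*pi) = 2670.6518

2670.6518 RPM


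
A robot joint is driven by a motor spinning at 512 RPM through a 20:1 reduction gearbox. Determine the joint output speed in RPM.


omega_joint = omega_motor / N = 512 / 20 = 25.6000

25.6000 RPM


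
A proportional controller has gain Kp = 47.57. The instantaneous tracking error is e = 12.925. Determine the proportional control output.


u_P = Kp * e = 47.57 * 12.925 = 614.8423

614.8423


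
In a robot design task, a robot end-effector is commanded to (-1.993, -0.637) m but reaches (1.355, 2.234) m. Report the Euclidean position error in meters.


dx = 1.355 - (-1.993) = 3.3480, dy = 2.234 - (-0.637) = 2.8710
err = sqrt(11.209104 + 8.242641) = 4.4104

4.4104 m


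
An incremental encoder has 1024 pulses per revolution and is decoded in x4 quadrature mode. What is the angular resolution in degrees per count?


resolution = 360 / (PPR * 4) = 360 / 4096 = 0.0879

0.0879 degrees


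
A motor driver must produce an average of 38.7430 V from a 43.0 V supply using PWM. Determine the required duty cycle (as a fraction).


D = V_avg/V_supply = 38.7430/43.0 = 0.9010

0.9010


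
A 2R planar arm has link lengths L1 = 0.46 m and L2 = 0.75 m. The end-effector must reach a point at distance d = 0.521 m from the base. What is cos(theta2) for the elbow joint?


cos(th2) = (d^2 - L1^2 - L2^2)/(2*L1*L2) = (0.521^2 - 0.46^2 - 0.75^2)/(2*0.46*0.75) = -0.7285

-0.7285


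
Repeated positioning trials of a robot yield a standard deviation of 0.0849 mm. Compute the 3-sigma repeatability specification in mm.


repeatability = 3*sigma = 3*0.0849 = 0.2547

0.2547 mm


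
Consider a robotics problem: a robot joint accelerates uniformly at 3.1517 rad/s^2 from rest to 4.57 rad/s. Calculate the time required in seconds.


t = delta_omega / alpha = 4.57 / 3.1517 = 1.4500

1.4500 s


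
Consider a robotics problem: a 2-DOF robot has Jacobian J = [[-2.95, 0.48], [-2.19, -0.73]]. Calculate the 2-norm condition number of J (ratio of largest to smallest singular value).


JJ^T eigenvalues: trace(JJ^T) = 14.2619, det(JJ^T) = det(J)^2 = 10.27010209
s_max^2 = (14.2619 + sqrt(162.32138325))/2 = 13.50122047
s_min^2 = (14.2619 - sqrt(162.32138325))/2 = 0.76067953
kappa = s_max/s_min = sqrt(13.50122047/0.76067953) = 4.2129

4.2129


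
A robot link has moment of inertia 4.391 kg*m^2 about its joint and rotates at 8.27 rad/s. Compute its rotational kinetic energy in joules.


KE = (1/2)*I*omega^2 = 0.5*4.391*8.27^2 = 150.1566

150.1566 J


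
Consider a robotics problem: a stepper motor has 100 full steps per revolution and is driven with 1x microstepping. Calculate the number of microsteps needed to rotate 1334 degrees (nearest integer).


step_size = 360/(100*1) = 360/100 = 3.600000 deg
n = 1334/(360/100) = 1334*100/360 = 370.5556 -> 371

371 steps


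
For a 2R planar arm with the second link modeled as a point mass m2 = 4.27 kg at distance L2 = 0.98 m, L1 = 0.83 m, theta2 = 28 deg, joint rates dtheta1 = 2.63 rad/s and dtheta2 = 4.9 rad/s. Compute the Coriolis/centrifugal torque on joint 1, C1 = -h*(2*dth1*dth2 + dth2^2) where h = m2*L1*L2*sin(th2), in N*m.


h = m2*L1*L2*sin(th2) = 4.27*0.83*0.98*sin(28 deg) = 1.630577
C1 = -h*(2*2.63*4.9 + 4.9^2) = -1.630577*49.7840 = -81.1766

-81.1766 N*m


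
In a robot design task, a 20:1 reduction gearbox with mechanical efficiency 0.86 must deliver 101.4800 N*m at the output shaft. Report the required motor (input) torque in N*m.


tau_in = tau_out / (N * eta) = 101.4800 / (20 * 0.86) = 5.9000

5.9000 N*m


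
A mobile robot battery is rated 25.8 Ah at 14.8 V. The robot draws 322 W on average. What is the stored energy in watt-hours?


E = capacity * V = 25.8*14.8 = 381.8400

381.8400 Wh


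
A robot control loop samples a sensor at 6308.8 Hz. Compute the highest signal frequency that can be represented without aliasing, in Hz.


f_max = f_s/2 = 6308.8/2 = 3154.4000

3154.4000 Hz
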